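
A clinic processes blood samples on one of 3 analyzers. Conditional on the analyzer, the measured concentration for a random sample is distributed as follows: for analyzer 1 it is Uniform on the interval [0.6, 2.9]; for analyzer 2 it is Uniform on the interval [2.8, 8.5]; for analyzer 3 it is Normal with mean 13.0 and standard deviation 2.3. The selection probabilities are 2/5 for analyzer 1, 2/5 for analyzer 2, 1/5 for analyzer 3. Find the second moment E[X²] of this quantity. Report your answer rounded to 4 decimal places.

For each component E[X²] = Var + (mean)², giving 1: 3.50333; 2: 34.63; 3: 174.29.
Overall E[X²] = 0.4·3.50333 + 0.4·34.63 + 0.2·174.29 = 50.1113.

50.1113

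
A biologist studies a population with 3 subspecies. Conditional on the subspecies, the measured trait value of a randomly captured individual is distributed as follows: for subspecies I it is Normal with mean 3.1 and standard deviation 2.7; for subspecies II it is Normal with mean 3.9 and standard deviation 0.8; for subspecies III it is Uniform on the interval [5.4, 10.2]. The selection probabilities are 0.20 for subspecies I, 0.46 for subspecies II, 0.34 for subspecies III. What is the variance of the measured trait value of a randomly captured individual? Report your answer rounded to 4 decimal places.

6.3450

Per component, I: μ=3.1, E[X²]=16.9; II: μ=3.9, E[X²]=15.85; III: μ=7.8, E[X²]=62.76.
E[X] = 0.2·3.1 + 0.46·3.9 + 0.34·7.8 = 5.066.
E[X²] = 0.2·16.9 + 0.46·15.85 + 0.34·62.76 = 32.0094.
Var(X) = E[X²] − (E[X])² = 32.0094 − 25.6644 = 6.34504.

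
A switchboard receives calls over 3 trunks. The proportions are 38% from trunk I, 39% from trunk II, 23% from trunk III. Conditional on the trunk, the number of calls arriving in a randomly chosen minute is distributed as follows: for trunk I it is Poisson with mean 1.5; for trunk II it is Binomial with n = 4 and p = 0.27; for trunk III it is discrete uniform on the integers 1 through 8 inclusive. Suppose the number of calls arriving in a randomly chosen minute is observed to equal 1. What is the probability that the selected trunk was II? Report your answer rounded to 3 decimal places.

0.512

Likelihoods P(X=1 | ·): I: 0.334695; II: 0.420138; III: 0.125.
Posterior ∝ prior × likelihood. Numerator for II: 0.39·0.420138 = 0.163854.
Normalizing constant: 0.38·0.334695 + 0.39·0.420138 + 0.23·0.125 = 0.319788.
P(II | observation) = 0.163854 / 0.319788 = 0.512383.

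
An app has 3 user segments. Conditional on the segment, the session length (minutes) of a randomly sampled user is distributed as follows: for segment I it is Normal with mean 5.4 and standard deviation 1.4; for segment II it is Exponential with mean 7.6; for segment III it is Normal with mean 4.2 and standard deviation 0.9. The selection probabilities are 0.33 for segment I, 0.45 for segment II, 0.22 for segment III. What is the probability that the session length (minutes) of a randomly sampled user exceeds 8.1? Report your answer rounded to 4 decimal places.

Conditional on each segment, P(X > 8.1): I: 0.026892; II: 0.344456; III: 7.34342e-06.
By total probability, P(X > 8.1) = 0.33·0.026892 + 0.45·0.344456 + 0.22·7.34342e-06 = 0.163881.

0.1639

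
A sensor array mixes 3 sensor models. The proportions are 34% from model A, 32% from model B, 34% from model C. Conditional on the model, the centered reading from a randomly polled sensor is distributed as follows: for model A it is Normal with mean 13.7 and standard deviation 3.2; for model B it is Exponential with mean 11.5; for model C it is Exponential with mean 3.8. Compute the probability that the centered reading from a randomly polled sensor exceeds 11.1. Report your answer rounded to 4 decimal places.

Conditional on each model, P(X > 11.1): A: 0.791748; B: 0.3809; C: 0.0538769.
By total probability, P(X > 11.1) = 0.34·0.791748 + 0.32·0.3809 + 0.34·0.0538769 = 0.4094.

0.4094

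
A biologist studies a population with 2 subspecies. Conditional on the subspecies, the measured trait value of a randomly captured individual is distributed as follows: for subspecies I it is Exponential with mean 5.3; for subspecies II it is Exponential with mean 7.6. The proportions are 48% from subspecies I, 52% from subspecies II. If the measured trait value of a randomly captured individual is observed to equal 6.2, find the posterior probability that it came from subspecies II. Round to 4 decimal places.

Likelihoods f(6.2 | ·): I: 0.0585709; II: 0.0581961.
Posterior ∝ prior × likelihood. Numerator for II: 0.52·0.0581961 = 0.0302619.
Normalizing constant: 0.48·0.0585709 + 0.52·0.0581961 = 0.058376.
P(II | observation) = 0.0302619 / 0.058376 = 0.518397.

0.5184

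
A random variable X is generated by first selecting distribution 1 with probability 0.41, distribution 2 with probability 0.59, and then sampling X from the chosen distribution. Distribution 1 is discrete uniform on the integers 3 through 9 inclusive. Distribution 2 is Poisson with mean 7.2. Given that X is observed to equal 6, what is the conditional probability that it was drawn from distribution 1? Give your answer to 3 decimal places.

0.407

Likelihoods P(X=6 | ·): 1: 0.142857; 2: 0.144458.
Posterior ∝ prior × likelihood. Numerator for 1: 0.41·0.142857 = 0.0585714.
Normalizing constant: 0.41·0.142857 + 0.59·0.144458 = 0.143802.
P(1 | observation) = 0.0585714 / 0.143802 = 0.407307.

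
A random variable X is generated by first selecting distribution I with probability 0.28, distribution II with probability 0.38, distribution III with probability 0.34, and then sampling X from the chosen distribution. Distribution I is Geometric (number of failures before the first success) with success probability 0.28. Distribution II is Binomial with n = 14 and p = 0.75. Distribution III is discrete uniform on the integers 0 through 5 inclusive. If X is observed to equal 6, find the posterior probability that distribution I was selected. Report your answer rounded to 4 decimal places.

Likelihoods P(X=6 | ·): I: 0.0390079; II: 0.00815536; III: 0.
Posterior ∝ prior × likelihood. Numerator for I: 0.28·0.0390079 = 0.0109222.
Normalizing constant: 0.28·0.0390079 + 0.38·0.00815536 + 0.34·0 = 0.0140213.
P(I | observation) = 0.0109222 / 0.0140213 = 0.778976.

0.7790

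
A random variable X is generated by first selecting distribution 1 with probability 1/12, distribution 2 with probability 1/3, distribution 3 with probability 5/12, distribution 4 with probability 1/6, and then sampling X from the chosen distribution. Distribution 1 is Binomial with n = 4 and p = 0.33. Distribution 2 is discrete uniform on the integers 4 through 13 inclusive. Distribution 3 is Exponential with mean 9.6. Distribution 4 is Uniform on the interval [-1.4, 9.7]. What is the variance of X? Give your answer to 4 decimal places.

Per component, 1: μ=1.32, E[X²]=2.6268; 2: μ=8.5, E[X²]=80.5; 3: μ=9.6, E[X²]=184.32; 4: μ=4.15, E[X²]=27.49.
E[X] = 0.0833333·1.32 + 0.333333·8.5 + 0.416667·9.6 + 0.166667·4.15 = 7.635.
E[X²] = 0.0833333·2.6268 + 0.333333·80.5 + 0.416667·184.32 + 0.166667·27.49 = 108.434.
Var(X) = E[X²] − (E[X])² = 108.434 − 58.2932 = 50.1407.

50.1407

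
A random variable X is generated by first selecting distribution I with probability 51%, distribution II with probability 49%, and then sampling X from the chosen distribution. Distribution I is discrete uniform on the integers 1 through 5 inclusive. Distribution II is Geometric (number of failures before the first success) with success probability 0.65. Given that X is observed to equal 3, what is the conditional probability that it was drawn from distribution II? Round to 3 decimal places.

Likelihoods P(X=3 | ·): I: 0.2; II: 0.0278687.
Posterior ∝ prior × likelihood. Numerator for II: 0.49·0.0278687 = 0.0136557.
Normalizing constant: 0.51·0.2 + 0.49·0.0278687 = 0.115656.
P(II | observation) = 0.0136557 / 0.115656 = 0.118072.

0.118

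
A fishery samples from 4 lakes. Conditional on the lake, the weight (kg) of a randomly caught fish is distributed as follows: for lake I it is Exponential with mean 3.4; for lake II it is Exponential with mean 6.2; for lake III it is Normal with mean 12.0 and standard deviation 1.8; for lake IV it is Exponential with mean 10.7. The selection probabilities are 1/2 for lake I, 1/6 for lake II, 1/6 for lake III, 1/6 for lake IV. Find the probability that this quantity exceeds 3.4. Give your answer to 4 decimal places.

Conditional on each lake, P(X > 3.4): I: 0.367879; II: 0.577881; III: 0.999999; IV: 0.72778.
By total probability, P(X > 3.4) = 0.5·0.367879 + 0.166667·0.577881 + 0.166667·0.999999 + 0.166667·0.72778 = 0.568216.

0.5682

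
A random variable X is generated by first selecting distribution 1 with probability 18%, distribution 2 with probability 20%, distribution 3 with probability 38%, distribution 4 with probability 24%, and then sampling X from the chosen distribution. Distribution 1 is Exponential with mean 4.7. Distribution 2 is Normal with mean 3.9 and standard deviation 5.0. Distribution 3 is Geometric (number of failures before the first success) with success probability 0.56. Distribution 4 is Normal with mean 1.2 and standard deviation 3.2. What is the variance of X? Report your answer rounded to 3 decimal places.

14.670

Per component, 1: μ=4.7, E[X²]=44.18; 2: μ=3.9, E[X²]=40.21; 3: μ=0.785714, E[X²]=2.02041; 4: μ=1.2, E[X²]=11.68.
E[X] = 0.18·4.7 + 0.2·3.9 + 0.38·0.785714 + 0.24·1.2 = 2.21257.
E[X²] = 0.18·44.18 + 0.2·40.21 + 0.38·2.02041 + 0.24·11.68 = 19.5654.
Var(X) = E[X²] − (E[X])² = 19.5654 − 4.89547 = 14.6699.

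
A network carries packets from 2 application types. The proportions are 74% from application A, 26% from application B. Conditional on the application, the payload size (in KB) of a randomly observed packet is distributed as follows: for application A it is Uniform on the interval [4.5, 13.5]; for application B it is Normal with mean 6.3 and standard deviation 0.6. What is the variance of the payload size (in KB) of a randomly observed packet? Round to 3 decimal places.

Per component, A: μ=9, E[X²]=87.75; B: μ=6.3, E[X²]=40.05.
E[X] = 0.74·9 + 0.26·6.3 = 8.298.
E[X²] = 0.74·87.75 + 0.26·40.05 = 75.348.
Var(X) = E[X²] − (E[X])² = 75.348 − 68.8568 = 6.4912.

6.491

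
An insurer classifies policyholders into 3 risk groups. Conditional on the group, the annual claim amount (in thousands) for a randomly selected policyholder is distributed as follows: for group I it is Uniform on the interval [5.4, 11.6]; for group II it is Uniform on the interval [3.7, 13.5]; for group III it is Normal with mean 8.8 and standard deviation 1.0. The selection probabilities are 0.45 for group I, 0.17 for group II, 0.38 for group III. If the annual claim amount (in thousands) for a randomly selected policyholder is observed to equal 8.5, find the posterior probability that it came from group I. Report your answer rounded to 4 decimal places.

0.3090

Likelihoods f(8.5 | ·): I: 0.16129; II: 0.102041; III: 0.381388.
Posterior ∝ prior × likelihood. Numerator for I: 0.45·0.16129 = 0.0725806.
Normalizing constant: 0.45·0.16129 + 0.17·0.102041 + 0.38·0.381388 = 0.234855.
P(I | observation) = 0.0725806 / 0.234855 = 0.309045.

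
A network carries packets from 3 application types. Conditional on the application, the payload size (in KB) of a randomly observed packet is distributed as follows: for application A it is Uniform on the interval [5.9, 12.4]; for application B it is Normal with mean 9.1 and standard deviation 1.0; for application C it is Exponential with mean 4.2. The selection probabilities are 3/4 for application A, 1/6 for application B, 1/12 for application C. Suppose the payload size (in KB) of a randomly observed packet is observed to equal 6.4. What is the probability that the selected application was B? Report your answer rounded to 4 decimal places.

0.0143

Likelihoods f(6.4 | ·): A: 0.153846; B: 0.0104209; C: 0.0518763.
Posterior ∝ prior × likelihood. Numerator for B: 0.166667·0.0104209 = 0.00173682.
Normalizing constant: 0.75·0.153846 + 0.166667·0.0104209 + 0.0833333·0.0518763 = 0.121444.
P(B | observation) = 0.00173682 / 0.121444 = 0.0143014.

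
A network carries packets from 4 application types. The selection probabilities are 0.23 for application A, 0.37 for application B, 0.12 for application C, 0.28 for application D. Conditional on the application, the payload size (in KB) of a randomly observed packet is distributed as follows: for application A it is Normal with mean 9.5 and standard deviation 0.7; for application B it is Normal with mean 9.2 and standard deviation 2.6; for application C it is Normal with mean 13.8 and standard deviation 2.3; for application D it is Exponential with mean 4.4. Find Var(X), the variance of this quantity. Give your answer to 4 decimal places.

17.1579

Per component, A: μ=9.5, E[X²]=90.74; B: μ=9.2, E[X²]=91.4; C: μ=13.8, E[X²]=195.73; D: μ=4.4, E[X²]=38.72.
E[X] = 0.23·9.5 + 0.37·9.2 + 0.12·13.8 + 0.28·4.4 = 8.477.
E[X²] = 0.23·90.74 + 0.37·91.4 + 0.12·195.73 + 0.28·38.72 = 89.0174.
Var(X) = E[X²] − (E[X])² = 89.0174 − 71.8595 = 17.1579.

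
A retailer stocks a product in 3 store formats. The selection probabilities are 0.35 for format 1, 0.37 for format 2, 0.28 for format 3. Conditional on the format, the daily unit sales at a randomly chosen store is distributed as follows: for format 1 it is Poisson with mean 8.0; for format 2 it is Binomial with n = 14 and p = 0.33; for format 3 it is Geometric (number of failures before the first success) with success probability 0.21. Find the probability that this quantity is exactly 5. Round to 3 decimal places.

0.129

Conditional on each format, P(X = 5): 1: 0.0916037; 2: 0.213161; 3: 0.0646182.
By total probability, P(X = 5) = 0.35·0.0916037 + 0.37·0.213161 + 0.28·0.0646182 = 0.129024.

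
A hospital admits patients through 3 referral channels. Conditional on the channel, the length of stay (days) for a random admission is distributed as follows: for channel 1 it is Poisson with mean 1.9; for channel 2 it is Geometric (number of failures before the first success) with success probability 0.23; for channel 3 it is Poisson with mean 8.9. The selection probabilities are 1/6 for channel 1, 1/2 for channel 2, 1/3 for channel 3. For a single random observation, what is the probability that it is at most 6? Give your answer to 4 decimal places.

Conditional on each channel, P(X ≤ 6): 1: 0.996554; 2: 0.839515; 3: 0.216042.
By total probability, P(X ≤ 6) = 0.166667·0.996554 + 0.5·0.839515 + 0.333333·0.216042 = 0.657864.

0.6579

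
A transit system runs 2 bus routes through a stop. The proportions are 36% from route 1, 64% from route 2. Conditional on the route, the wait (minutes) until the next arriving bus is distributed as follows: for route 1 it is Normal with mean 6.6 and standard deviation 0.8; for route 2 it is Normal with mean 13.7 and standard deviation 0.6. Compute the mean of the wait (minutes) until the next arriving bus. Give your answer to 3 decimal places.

11.144

Component means — 1: 6.6; 2: 13.7.
E[X] = 0.36·6.6 + 0.64·13.7 = 11.144.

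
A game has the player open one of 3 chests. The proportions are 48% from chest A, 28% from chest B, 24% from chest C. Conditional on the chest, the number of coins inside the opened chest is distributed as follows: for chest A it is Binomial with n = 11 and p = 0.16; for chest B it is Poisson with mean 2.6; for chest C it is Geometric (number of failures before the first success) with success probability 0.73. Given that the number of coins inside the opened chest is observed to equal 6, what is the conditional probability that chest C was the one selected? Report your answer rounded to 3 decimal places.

Likelihoods P(X=6 | ·): A: 0.00324159; B: 0.0318671; C: 0.000282817.
Posterior ∝ prior × likelihood. Numerator for C: 0.24·0.000282817 = 6.78761e-05.
Normalizing constant: 0.48·0.00324159 + 0.28·0.0318671 + 0.24·0.000282817 = 0.0105466.
P(C | observation) = 6.78761e-05 / 0.0105466 = 0.00643582.

0.006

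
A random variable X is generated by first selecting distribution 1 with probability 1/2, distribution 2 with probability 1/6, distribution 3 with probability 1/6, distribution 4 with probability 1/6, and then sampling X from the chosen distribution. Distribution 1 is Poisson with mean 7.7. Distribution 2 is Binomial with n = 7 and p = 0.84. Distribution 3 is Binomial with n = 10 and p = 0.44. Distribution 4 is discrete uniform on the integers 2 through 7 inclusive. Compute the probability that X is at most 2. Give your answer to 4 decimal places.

Conditional on each component, P(X ≤ 2): 1: 0.0173637; 2: 0.00165507; 3: 0.111124; 4: 0.166667.
By total probability, P(X ≤ 2) = 0.5·0.0173637 + 0.166667·0.00165507 + 0.166667·0.111124 + 0.166667·0.166667 = 0.0552562.

0.0553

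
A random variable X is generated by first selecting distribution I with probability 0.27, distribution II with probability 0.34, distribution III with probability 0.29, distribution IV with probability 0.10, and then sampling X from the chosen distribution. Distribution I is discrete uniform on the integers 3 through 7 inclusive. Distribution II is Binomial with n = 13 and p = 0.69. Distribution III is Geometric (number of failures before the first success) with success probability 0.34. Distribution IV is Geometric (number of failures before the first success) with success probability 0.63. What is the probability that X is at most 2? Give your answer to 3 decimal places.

Conditional on each component, P(X ≤ 2): I: 0; II: 0.000101666; III: 0.712504; IV: 0.949347.
By total probability, P(X ≤ 2) = 0.27·0 + 0.34·0.000101666 + 0.29·0.712504 + 0.1·0.949347 = 0.301595.

0.302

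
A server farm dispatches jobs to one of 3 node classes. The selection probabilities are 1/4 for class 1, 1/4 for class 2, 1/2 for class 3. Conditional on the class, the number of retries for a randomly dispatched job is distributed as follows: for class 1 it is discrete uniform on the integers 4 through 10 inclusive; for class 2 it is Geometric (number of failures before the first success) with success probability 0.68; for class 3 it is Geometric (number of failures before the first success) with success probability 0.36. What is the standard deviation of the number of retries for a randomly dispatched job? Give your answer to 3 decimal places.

3.151

Per component, 1: μ=7, E[X²]=53; 2: μ=0.470588, E[X²]=0.913495; 3: μ=1.77778, E[X²]=8.09877.
E[X] = 0.25·7 + 0.25·0.470588 + 0.5·1.77778 = 2.75654.
E[X²] = 0.25·53 + 0.25·0.913495 + 0.5·8.09877 = 17.5278.
Var(X) = E[X²] − (E[X])² = 17.5278 − 7.59849 = 9.92927.
SD(X) = √9.92927 = 3.15107.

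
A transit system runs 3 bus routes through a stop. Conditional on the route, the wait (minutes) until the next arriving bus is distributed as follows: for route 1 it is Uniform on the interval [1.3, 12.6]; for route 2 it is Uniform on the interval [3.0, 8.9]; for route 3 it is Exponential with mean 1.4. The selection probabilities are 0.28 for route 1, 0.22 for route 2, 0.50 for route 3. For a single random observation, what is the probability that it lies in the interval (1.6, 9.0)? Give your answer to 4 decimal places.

Conditional on each route, P(1.6 < X < 9.0): 1: 0.654867; 2: 1; 3: 0.317292.
By total probability, P(1.6 < X < 9.0) = 0.28·0.654867 + 0.22·1 + 0.5·0.317292 = 0.562009.

0.5620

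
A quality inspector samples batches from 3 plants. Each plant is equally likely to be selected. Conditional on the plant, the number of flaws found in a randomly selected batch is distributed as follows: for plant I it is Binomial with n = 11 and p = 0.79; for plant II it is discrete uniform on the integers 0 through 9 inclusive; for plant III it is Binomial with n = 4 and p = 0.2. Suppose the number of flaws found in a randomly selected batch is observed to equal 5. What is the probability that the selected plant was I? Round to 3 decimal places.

Likelihoods P(X=5 | ·): I: 0.0121925; II: 0.1; III: 0.
Posterior ∝ prior × likelihood. Numerator for I: 0.333333·0.0121925 = 0.00406417.
Normalizing constant: 0.333333·0.0121925 + 0.333333·0.1 + 0.333333·0 = 0.0373975.
P(I | observation) = 0.00406417 / 0.0373975 = 0.108675.

0.109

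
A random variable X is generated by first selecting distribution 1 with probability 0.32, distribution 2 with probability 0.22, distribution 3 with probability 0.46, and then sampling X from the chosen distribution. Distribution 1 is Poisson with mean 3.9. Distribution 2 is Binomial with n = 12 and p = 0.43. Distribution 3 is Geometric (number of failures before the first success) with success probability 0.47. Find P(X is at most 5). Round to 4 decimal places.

0.8343

Conditional on each component, P(X ≤ 5): 1: 0.800558; 2: 0.583284; 3: 0.977836.
By total probability, P(X ≤ 5) = 0.32·0.800558 + 0.22·0.583284 + 0.46·0.977836 = 0.834305.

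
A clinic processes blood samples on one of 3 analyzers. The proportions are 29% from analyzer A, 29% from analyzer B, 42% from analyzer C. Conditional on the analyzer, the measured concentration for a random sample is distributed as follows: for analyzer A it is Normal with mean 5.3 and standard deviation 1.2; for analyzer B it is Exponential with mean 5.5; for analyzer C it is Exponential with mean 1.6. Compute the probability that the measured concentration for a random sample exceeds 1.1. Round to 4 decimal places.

0.7386

Conditional on each analyzer, P(X > 1.1): A: 0.999767; B: 0.818731; C: 0.502832.
By total probability, P(X > 1.1) = 0.29·0.999767 + 0.29·0.818731 + 0.42·0.502832 = 0.738554.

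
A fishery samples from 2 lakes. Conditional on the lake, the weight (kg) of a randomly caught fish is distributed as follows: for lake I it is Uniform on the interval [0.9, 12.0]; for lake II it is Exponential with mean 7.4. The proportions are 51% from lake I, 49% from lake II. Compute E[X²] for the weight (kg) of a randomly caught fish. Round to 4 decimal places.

80.1185

For each component E[X²] = Var + (mean)², giving I: 51.87; II: 109.52.
Overall E[X²] = 0.51·51.87 + 0.49·109.52 = 80.1185.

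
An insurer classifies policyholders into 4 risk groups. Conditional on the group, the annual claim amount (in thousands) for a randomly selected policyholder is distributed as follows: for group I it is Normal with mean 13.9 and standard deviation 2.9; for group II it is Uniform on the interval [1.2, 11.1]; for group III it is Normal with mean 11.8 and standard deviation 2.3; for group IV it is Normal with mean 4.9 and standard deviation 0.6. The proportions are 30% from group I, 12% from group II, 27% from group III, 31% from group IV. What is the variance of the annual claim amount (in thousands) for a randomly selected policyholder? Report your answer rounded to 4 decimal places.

20.1728

Per component, I: μ=13.9, E[X²]=201.62; II: μ=6.15, E[X²]=45.99; III: μ=11.8, E[X²]=144.53; IV: μ=4.9, E[X²]=24.37.
E[X] = 0.3·13.9 + 0.12·6.15 + 0.27·11.8 + 0.31·4.9 = 9.613.
E[X²] = 0.3·201.62 + 0.12·45.99 + 0.27·144.53 + 0.31·24.37 = 112.583.
Var(X) = E[X²] − (E[X])² = 112.583 − 92.4098 = 20.1728.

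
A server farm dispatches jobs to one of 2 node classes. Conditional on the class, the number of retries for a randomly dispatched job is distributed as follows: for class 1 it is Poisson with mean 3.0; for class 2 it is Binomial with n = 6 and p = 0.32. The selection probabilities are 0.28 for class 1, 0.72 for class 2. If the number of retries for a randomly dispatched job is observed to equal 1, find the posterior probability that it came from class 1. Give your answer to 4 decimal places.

Likelihoods P(X=1 | ·): 1: 0.149361; 2: 0.279155.
Posterior ∝ prior × likelihood. Numerator for 1: 0.28·0.149361 = 0.0418211.
Normalizing constant: 0.28·0.149361 + 0.72·0.279155 = 0.242813.
P(1 | observation) = 0.0418211 / 0.242813 = 0.172236.

0.1722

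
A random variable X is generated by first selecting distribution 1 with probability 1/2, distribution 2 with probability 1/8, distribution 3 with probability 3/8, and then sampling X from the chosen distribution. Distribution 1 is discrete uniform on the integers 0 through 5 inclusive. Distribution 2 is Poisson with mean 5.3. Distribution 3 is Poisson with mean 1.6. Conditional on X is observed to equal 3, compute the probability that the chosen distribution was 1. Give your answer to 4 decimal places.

0.5537

Likelihoods P(X=3 | ·): 1: 0.166667; 2: 0.123856; 3: 0.137828.
Posterior ∝ prior × likelihood. Numerator for 1: 0.5·0.166667 = 0.0833333.
Normalizing constant: 0.5·0.166667 + 0.125·0.123856 + 0.375·0.137828 = 0.150501.
P(1 | observation) = 0.0833333 / 0.150501 = 0.553707.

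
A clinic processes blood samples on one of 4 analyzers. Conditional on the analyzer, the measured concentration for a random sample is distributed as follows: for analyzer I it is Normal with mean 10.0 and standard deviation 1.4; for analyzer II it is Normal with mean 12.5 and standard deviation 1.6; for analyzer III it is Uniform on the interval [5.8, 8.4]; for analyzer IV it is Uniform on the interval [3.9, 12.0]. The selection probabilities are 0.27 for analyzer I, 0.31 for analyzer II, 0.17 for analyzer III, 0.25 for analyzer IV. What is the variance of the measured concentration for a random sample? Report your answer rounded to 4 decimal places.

Per component, I: μ=10, E[X²]=101.96; II: μ=12.5, E[X²]=158.81; III: μ=7.1, E[X²]=50.9733; IV: μ=7.95, E[X²]=68.67.
E[X] = 0.27·10 + 0.31·12.5 + 0.17·7.1 + 0.25·7.95 = 9.7695.
E[X²] = 0.27·101.96 + 0.31·158.81 + 0.17·50.9733 + 0.25·68.67 = 102.593.
Var(X) = E[X²] − (E[X])² = 102.593 − 95.4431 = 7.15014.

7.1501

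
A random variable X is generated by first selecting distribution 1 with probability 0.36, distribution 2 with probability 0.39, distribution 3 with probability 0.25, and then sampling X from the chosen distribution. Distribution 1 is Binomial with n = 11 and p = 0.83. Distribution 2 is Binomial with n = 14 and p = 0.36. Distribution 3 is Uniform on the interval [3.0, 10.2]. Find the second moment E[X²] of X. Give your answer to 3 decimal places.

53.702

For each component E[X²] = Var + (mean)², giving 1: 84.909; 2: 28.6272; 3: 47.88.
Overall E[X²] = 0.36·84.909 + 0.39·28.6272 + 0.25·47.88 = 53.7018.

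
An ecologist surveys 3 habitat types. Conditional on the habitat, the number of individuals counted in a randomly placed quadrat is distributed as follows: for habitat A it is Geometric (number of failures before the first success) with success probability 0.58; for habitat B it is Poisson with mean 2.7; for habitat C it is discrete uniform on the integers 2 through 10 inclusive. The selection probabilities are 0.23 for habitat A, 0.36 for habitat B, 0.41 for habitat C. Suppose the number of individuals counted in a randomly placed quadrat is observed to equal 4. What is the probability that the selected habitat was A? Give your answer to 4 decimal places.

Likelihoods P(X=4 | ·): A: 0.0180478; B: 0.148816; C: 0.111111.
Posterior ∝ prior × likelihood. Numerator for A: 0.23·0.0180478 = 0.004151.
Normalizing constant: 0.23·0.0180478 + 0.36·0.148816 + 0.41·0.111111 = 0.10328.
P(A | observation) = 0.004151 / 0.10328 = 0.0401917.

0.0402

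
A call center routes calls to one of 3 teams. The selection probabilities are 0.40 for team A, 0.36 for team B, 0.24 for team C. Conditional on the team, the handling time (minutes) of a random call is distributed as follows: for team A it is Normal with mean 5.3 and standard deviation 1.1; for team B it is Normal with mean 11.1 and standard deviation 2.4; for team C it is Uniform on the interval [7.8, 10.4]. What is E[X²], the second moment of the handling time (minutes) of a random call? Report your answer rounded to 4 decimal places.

78.1588

For each component E[X²] = Var + (mean)², giving A: 29.3; B: 128.97; C: 83.3733.
Overall E[X²] = 0.4·29.3 + 0.36·128.97 + 0.24·83.3733 = 78.1588.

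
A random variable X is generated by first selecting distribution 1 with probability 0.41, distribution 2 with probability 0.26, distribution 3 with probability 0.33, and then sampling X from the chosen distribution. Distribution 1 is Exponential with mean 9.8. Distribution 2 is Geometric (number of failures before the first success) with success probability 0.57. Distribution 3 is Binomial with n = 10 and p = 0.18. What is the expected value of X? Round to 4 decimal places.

4.8081

Component means — 1: 9.8; 2: 0.754386; 3: 1.8.
E[X] = 0.41·9.8 + 0.26·0.754386 + 0.33·1.8 = 4.80814.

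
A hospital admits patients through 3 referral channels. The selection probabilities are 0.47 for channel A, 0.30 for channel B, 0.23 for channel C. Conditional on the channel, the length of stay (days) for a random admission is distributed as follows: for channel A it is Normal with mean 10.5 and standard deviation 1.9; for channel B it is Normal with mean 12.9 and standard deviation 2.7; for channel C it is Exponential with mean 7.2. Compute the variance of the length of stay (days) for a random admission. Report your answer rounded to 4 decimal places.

Per component, A: μ=10.5, E[X²]=113.86; B: μ=12.9, E[X²]=173.7; C: μ=7.2, E[X²]=103.68.
E[X] = 0.47·10.5 + 0.3·12.9 + 0.23·7.2 = 10.461.
E[X²] = 0.47·113.86 + 0.3·173.7 + 0.23·103.68 = 129.471.
Var(X) = E[X²] − (E[X])² = 129.471 − 109.433 = 20.0381.

20.0381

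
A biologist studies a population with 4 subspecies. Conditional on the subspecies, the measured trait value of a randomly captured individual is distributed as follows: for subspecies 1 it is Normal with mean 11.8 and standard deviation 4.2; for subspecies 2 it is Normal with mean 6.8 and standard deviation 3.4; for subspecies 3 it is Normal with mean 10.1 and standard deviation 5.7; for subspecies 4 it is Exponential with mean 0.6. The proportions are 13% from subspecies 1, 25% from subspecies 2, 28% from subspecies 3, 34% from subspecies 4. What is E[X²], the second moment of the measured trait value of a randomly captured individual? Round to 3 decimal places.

For each component E[X²] = Var + (mean)², giving 1: 156.88; 2: 57.8; 3: 134.5; 4: 0.72.
Overall E[X²] = 0.13·156.88 + 0.25·57.8 + 0.28·134.5 + 0.34·0.72 = 72.7492.

72.749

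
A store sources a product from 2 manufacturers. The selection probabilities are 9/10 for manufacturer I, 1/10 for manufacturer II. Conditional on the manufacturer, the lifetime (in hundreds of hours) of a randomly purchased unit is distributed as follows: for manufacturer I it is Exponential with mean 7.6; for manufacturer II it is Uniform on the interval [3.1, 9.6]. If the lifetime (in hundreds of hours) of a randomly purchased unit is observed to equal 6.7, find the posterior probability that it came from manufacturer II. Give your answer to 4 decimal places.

Likelihoods f(6.7 | ·): I: 0.0544906; II: 0.153846.
Posterior ∝ prior × likelihood. Numerator for II: 0.1·0.153846 = 0.0153846.
Normalizing constant: 0.9·0.0544906 + 0.1·0.153846 = 0.0644261.
P(II | observation) = 0.0153846 / 0.0644261 = 0.238795.

0.2388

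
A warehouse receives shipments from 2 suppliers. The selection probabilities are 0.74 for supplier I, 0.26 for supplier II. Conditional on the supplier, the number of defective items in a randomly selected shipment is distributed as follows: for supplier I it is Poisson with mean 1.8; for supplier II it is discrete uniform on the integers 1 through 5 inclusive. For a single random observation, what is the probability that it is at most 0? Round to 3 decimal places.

Conditional on each supplier, P(X ≤ 0): I: 0.165299; II: 0.
By total probability, P(X ≤ 0) = 0.74·0.165299 + 0.26·0 = 0.122321.

0.122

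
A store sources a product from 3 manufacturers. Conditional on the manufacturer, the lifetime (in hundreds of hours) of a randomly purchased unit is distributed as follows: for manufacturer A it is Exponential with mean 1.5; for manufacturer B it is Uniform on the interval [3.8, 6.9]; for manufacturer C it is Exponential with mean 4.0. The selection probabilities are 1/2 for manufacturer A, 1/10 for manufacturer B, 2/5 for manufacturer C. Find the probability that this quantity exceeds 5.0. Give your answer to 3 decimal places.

Conditional on each manufacturer, P(X > 5.0): A: 0.035674; B: 0.612903; C: 0.286505.
By total probability, P(X > 5.0) = 0.5·0.035674 + 0.1·0.612903 + 0.4·0.286505 = 0.193729.

0.194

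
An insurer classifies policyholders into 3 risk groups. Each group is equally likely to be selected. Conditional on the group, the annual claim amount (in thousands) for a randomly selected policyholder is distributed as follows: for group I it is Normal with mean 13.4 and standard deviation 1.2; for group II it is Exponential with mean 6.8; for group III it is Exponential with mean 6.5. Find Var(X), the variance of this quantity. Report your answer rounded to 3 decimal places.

Per component, I: μ=13.4, E[X²]=181; II: μ=6.8, E[X²]=92.48; III: μ=6.5, E[X²]=84.5.
E[X] = 0.333333·13.4 + 0.333333·6.8 + 0.333333·6.5 = 8.9.
E[X²] = 0.333333·181 + 0.333333·92.48 + 0.333333·84.5 = 119.327.
Var(X) = E[X²] − (E[X])² = 119.327 − 79.21 = 40.1167.

40.117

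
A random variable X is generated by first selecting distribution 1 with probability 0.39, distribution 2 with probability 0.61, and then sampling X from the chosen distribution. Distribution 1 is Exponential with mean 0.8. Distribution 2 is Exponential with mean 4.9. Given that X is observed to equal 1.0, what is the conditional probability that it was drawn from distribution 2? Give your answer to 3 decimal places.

0.421

Likelihoods f(1.0 | ·): 1: 0.358131; 2: 0.166407.
Posterior ∝ prior × likelihood. Numerator for 2: 0.61·0.166407 = 0.101508.
Normalizing constant: 0.39·0.358131 + 0.61·0.166407 = 0.24118.
P(2 | observation) = 0.101508 / 0.24118 = 0.420883.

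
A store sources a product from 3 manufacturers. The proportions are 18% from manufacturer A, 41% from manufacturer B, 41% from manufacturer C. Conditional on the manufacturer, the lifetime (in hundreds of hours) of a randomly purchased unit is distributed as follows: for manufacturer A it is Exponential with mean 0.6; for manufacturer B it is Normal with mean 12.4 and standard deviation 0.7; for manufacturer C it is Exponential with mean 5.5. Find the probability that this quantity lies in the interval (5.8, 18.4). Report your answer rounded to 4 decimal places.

0.5384

Conditional on each manufacturer, P(5.8 < X < 18.4): A: 6.33607e-05; B: 1; C: 0.313107.
By total probability, P(5.8 < X < 18.4) = 0.18·6.33607e-05 + 0.41·1 + 0.41·0.313107 = 0.538385.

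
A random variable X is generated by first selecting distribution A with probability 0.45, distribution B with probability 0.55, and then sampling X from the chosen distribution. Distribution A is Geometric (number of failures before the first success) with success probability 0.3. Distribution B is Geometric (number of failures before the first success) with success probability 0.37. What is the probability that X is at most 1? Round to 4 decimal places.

Conditional on each component, P(X ≤ 1): A: 0.51; B: 0.6031.
By total probability, P(X ≤ 1) = 0.45·0.51 + 0.55·0.6031 = 0.561205.

0.5612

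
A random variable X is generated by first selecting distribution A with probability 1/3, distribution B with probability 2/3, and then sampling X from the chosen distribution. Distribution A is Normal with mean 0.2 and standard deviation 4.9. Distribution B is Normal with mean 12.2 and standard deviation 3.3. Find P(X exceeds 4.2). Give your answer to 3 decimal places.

Conditional on each component, P(X > 4.2): A: 0.207157; B: 0.99233.
By total probability, P(X > 4.2) = 0.333333·0.207157 + 0.666667·0.99233 = 0.730605.

0.731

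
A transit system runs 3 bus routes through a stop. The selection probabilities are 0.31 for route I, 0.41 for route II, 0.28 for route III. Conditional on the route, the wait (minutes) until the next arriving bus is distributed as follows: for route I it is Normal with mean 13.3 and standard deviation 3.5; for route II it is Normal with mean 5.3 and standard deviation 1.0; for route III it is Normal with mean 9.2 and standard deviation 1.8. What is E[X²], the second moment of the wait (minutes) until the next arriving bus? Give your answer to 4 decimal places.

95.1667

For each component E[X²] = Var + (mean)², giving I: 189.14; II: 29.09; III: 87.88.
Overall E[X²] = 0.31·189.14 + 0.41·29.09 + 0.28·87.88 = 95.1667.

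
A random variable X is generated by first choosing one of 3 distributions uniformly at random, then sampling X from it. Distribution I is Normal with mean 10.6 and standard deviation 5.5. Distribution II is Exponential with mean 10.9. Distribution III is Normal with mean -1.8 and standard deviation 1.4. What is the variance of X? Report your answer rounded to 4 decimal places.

Per component, I: μ=10.6, E[X²]=142.61; II: μ=10.9, E[X²]=237.62; III: μ=-1.8, E[X²]=5.2.
E[X] = 0.333333·10.6 + 0.333333·10.9 + 0.333333·-1.8 = 6.56667.
E[X²] = 0.333333·142.61 + 0.333333·237.62 + 0.333333·5.2 = 128.477.
Var(X) = E[X²] − (E[X])² = 128.477 − 43.1211 = 85.3556.

85.3556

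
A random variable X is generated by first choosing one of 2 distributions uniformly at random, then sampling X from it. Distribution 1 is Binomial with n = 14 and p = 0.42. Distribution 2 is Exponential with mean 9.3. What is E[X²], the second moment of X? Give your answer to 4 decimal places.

105.4824

For each component E[X²] = Var + (mean)², giving 1: 37.9848; 2: 172.98.
Overall E[X²] = 0.5·37.9848 + 0.5·172.98 = 105.482.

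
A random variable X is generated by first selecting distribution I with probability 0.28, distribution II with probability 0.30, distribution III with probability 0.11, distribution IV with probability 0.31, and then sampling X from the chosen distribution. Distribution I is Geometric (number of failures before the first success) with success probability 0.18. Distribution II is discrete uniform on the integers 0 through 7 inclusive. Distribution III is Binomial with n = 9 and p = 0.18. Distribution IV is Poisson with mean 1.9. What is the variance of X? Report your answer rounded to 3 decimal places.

10.725

Per component, I: μ=4.55556, E[X²]=46.0617; II: μ=3.5, E[X²]=17.5; III: μ=1.62, E[X²]=3.9528; IV: μ=1.9, E[X²]=5.51.
E[X] = 0.28·4.55556 + 0.3·3.5 + 0.11·1.62 + 0.31·1.9 = 3.09276.
E[X²] = 0.28·46.0617 + 0.3·17.5 + 0.11·3.9528 + 0.31·5.51 = 20.2902.
Var(X) = E[X²] − (E[X])² = 20.2902 − 9.56514 = 10.7251.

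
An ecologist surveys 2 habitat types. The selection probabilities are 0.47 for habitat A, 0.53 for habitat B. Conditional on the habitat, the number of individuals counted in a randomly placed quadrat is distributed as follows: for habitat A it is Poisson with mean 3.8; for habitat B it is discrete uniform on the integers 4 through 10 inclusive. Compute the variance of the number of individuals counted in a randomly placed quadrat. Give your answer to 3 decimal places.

6.457

Per component, A: μ=3.8, E[X²]=18.24; B: μ=7, E[X²]=53.
E[X] = 0.47·3.8 + 0.53·7 = 5.496.
E[X²] = 0.47·18.24 + 0.53·53 = 36.6628.
Var(X) = E[X²] − (E[X])² = 36.6628 − 30.206 = 6.45678.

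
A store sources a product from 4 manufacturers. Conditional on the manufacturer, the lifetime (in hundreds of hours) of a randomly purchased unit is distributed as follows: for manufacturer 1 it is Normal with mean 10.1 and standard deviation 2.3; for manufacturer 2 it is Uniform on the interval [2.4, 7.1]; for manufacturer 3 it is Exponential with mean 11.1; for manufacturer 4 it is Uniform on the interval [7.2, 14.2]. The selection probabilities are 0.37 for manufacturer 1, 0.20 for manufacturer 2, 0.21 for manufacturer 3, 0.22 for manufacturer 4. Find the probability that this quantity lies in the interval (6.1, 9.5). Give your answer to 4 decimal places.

0.2786

Conditional on each manufacturer, P(6.1 < X < 9.5): 1: 0.356091; 2: 0.212766; 3: 0.15229; 4: 0.328571.
By total probability, P(6.1 < X < 9.5) = 0.37·0.356091 + 0.2·0.212766 + 0.21·0.15229 + 0.22·0.328571 = 0.278573.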